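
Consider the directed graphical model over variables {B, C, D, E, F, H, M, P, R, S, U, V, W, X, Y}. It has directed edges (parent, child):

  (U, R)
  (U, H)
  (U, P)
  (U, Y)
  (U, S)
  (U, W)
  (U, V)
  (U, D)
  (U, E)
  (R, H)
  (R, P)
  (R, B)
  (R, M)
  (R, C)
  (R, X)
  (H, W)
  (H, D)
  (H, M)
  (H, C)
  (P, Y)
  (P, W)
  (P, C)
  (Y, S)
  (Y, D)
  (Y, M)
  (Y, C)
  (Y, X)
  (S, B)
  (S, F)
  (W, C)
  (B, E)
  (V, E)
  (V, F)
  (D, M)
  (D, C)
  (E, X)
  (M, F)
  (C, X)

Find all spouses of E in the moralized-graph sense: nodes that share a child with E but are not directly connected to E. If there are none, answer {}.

Children of E: X.
  X: C, R, Y
Excluding nodes already adjacent to E (B, U, V, X), the co-parent-only contribution is {C, R, Y}.

{C, R, Y}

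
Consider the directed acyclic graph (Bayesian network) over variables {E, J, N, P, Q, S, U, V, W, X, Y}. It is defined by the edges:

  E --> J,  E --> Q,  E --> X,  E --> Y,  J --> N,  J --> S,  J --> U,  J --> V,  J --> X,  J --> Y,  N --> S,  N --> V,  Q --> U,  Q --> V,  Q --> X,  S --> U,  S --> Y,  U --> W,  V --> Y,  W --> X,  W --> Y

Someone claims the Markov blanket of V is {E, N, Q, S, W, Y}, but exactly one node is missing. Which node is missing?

J

V's children: Y.
V has parents J, N, Q.
Parents of each child, excluding V:
  parents(Y) \ {V} = {E, J, S, W}.
MB(V) = {E, J, N, Q, S, W, Y}.
Comparing with the claimed set, J is missing.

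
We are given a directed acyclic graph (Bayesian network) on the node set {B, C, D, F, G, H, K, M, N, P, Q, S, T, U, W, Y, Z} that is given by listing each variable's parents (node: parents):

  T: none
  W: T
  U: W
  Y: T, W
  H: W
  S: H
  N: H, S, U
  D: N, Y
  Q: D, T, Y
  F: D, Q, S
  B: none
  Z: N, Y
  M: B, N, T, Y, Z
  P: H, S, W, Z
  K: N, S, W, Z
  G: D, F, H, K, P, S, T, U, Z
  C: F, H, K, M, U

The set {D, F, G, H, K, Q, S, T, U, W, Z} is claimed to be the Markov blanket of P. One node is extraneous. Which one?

Q

Recall MB(v) = parents ∪ children ∪ spouses, where spouses are the other parents of v's children.
P has child G.
P has parents H, S, W, Z.
For each child, the remaining parents (spouses of P):
  G: D, F, H, K, S, T, U, Z
MB(P) = {D, F, G, H, K, S, T, U, W, Z}.
Q is neither a parent, child, nor co-parent of P, so it does not belong.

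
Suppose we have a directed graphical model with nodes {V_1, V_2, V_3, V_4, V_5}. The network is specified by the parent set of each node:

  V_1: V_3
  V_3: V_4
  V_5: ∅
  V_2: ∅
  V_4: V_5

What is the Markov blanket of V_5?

{V_4}

Pa(V_5) = {}.
V_5's children: V_4.
For each child, the remaining parents (spouses of V_5):
  V_4: no additional parents.
MB(V_5) = {V_4}.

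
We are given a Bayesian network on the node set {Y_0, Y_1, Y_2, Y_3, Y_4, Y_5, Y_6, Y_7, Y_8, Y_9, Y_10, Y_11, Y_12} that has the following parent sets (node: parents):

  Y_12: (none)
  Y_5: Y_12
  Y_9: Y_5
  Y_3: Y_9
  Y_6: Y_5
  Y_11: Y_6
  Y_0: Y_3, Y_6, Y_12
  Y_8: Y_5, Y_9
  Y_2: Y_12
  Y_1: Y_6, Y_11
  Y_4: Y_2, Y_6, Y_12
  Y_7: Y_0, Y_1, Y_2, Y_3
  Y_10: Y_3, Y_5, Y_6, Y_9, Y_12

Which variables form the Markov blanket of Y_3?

{Y_0, Y_1, Y_2, Y_5, Y_6, Y_7, Y_9, Y_10, Y_12}

Recall MB(v) = parents ∪ children ∪ spouses, where spouses are the other parents of v's children.
Parents of Y_3: Y_9.
Children of Y_3: Y_0, Y_7, Y_10.
For each child, the remaining parents (spouses of Y_3):
  Y_0: Y_6, Y_12
  Y_7: Y_0, Y_1, Y_2
  Y_10: Y_5, Y_6, Y_9, Y_12
Union: {Y_9} ∪ {Y_0, Y_7, Y_10} ∪ {Y_0, Y_1, Y_2, Y_5, Y_6, Y_9, Y_12} = {Y_0, Y_1, Y_2, Y_5, Y_6, Y_7, Y_9, Y_10, Y_12}.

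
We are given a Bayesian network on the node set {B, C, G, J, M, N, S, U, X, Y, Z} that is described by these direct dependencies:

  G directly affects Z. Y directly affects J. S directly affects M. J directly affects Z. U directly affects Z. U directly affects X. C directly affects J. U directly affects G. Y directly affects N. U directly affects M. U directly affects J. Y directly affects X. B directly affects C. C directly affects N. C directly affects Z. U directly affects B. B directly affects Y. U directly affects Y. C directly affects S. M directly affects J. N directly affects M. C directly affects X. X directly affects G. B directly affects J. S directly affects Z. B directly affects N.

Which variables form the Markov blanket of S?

{C, G, J, M, N, U, Z}

Children of S: M, Z.
Parents of S: C.
Co-parents of S (other parents of its children):
  M also has parents N, U.
  Z's other parents are C, G, J, U.
MB(S) = {C, G, J, M, N, U, Z}.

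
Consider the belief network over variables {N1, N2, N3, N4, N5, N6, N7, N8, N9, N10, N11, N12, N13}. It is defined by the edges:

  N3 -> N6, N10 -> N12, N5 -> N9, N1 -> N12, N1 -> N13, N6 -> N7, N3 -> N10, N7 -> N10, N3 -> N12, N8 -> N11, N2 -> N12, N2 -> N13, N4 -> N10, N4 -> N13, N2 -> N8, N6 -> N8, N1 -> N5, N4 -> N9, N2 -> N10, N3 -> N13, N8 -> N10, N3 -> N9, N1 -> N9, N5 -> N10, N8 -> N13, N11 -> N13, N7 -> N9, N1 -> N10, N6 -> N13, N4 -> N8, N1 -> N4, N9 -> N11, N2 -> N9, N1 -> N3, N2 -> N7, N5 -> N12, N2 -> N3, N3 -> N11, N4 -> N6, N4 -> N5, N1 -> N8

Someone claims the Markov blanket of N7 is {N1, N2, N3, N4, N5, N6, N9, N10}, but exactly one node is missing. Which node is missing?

N8

N7 has children N9, N10.
N7's parents: N2, N6.
Co-parents of N7 (other parents of its children):
  parents(N9) \ {N7} = {N1, N2, N3, N4, N5}.
  parents(N10) \ {N7} = {N1, N2, N3, N4, N5, N8}.
MB(N7) = {N1, N2, N3, N4, N5, N6, N8, N9, N10}.
Comparing with the claimed set, N8 is missing.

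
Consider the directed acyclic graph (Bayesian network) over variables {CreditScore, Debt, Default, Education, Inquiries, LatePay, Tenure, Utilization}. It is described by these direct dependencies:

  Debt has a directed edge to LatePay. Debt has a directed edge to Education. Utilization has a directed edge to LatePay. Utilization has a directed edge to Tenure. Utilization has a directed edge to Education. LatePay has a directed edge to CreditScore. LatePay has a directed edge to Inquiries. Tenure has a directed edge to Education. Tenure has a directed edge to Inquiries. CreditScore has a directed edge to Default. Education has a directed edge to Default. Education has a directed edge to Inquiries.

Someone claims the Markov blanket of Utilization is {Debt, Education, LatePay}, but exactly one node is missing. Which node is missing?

Tenure

Ch(Utilization) = {Education, LatePay, Tenure}.
Parents of Utilization: none.
Parents of each child, excluding Utilization:
  parents(LatePay) \ {Utilization} = {Debt}.
  Tenure has no other parent.
  Education's other parents are Debt, Tenure.
MB(Utilization) = {Debt, Education, LatePay, Tenure}.
Comparing with the claimed set, Tenure is missing.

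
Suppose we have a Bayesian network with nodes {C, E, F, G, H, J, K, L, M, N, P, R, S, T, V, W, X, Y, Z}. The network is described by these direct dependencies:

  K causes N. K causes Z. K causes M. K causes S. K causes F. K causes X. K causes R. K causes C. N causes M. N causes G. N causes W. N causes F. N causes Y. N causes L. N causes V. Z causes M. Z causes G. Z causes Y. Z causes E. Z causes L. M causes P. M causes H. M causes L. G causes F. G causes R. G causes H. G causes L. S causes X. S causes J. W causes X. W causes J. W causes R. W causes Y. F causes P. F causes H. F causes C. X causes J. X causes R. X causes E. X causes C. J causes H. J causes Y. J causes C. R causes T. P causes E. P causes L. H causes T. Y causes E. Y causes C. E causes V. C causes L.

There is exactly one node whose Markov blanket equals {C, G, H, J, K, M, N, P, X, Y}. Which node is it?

The target node must have every member of {C, G, H, J, K, M, N, P, X, Y} as a parent, child, or co-parent, and no others.
Parents of F: G, K, N; children: C, H, P; co-parents: G, J, K, M, X, Y.
These exactly cover the given set, so the node is F.

F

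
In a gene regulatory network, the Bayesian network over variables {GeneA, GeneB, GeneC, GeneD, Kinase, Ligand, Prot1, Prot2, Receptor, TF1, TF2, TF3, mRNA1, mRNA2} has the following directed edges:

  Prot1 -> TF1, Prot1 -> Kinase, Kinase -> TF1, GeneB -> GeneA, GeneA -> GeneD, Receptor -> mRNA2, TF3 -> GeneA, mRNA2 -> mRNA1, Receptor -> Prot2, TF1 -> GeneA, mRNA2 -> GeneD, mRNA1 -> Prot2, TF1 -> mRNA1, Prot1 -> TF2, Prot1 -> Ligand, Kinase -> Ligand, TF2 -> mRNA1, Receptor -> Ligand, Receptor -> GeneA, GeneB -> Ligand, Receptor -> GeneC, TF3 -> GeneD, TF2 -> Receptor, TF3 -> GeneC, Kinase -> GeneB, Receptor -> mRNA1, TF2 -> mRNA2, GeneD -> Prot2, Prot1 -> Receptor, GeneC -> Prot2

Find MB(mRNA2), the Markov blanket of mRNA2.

{GeneA, GeneD, Receptor, TF1, TF2, TF3, mRNA1}

mRNA2's parents: Receptor, TF2.
Children of mRNA2: GeneD, mRNA1.
Other parents of mRNA2's children:
  mRNA1's other parents are Receptor, TF1, TF2.
  GeneD's other parents are GeneA, TF3.
Taking the union gives {GeneA, GeneD, Receptor, TF1, TF2, TF3, mRNA1}.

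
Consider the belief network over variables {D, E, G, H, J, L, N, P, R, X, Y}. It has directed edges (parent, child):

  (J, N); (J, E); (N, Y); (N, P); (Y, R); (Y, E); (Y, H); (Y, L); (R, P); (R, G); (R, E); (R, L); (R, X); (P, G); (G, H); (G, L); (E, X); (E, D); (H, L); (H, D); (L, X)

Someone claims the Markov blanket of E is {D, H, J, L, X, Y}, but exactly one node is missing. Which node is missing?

Parents of E: J, R, Y.
E has children D, X.
Parents of each child, excluding E:
  X: L, R
  D: H
MB(E) = {D, H, J, L, R, X, Y}.
Comparing with the claimed set, R is missing.

R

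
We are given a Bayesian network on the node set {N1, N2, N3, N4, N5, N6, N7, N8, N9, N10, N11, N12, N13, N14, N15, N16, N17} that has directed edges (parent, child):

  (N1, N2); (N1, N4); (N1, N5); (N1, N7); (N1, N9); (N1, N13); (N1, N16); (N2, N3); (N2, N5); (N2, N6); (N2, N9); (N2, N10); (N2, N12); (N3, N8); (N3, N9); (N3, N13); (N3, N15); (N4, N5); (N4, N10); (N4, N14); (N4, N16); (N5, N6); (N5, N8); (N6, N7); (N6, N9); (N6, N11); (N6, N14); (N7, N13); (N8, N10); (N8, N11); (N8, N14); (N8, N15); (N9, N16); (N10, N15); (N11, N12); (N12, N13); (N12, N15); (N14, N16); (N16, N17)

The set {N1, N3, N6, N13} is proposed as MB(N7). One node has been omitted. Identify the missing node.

By definition, MB(N7) is built from N7's parents, N7's children, and the co-parents of N7.
Pa(N7) = {N1, N6}.
Ch(N7) = {N13}.
For each child, the remaining parents (spouses of N7):
  N13 also has parents N1, N3, N12.
MB(N7) = {N1, N3, N6, N12, N13}.
Comparing with the claimed set, N12 is missing.

N12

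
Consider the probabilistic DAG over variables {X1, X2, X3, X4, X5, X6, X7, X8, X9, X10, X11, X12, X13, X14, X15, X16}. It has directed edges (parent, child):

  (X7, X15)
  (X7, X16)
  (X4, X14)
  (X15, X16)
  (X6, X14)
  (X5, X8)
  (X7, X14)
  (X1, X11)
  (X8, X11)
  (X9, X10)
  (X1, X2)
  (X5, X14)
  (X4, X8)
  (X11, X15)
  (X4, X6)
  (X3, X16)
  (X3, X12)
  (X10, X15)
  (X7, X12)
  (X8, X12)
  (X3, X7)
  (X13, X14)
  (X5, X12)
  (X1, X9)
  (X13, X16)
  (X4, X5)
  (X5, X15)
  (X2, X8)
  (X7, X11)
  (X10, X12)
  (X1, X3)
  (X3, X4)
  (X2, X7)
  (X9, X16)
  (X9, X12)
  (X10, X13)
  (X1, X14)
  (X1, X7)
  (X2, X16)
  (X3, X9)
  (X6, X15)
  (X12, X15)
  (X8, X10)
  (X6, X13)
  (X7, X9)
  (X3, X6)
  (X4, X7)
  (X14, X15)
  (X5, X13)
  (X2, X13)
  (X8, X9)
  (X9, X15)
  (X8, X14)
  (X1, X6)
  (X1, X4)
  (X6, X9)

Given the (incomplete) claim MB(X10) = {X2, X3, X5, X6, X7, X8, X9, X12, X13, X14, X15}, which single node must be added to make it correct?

Children of X10: X12, X13, X15.
X10 has parents X8, X9.
For each child, the remaining parents (spouses of X10):
  X12's other parents are X3, X5, X7, X8, X9.
  X13 also has parents X2, X5, X6.
  X15 also has parents X5, X6, X7, X9, X11, X12, X14.
MB(X10) = {X2, X3, X5, X6, X7, X8, X9, X11, X12, X13, X14, X15}.
Comparing with the claimed set, X11 is missing.

X11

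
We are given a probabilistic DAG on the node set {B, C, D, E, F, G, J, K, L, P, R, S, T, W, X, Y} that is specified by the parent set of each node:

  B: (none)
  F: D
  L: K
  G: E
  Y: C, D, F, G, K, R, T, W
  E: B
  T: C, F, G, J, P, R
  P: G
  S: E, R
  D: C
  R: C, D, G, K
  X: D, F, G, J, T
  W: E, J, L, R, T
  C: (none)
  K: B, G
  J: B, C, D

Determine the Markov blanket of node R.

Parents of R: C, D, G, K.
R has children S, T, W, Y.
Co-parents of R (other parents of its children):
  S: E
  T: C, F, G, J, P
  W: E, J, L, T
  Y: C, D, F, G, K, T, W
So the Markov blanket of R is {C, D, E, F, G, J, K, L, P, S, T, W, Y}.

{C, D, E, F, G, J, K, L, P, S, T, W, Y}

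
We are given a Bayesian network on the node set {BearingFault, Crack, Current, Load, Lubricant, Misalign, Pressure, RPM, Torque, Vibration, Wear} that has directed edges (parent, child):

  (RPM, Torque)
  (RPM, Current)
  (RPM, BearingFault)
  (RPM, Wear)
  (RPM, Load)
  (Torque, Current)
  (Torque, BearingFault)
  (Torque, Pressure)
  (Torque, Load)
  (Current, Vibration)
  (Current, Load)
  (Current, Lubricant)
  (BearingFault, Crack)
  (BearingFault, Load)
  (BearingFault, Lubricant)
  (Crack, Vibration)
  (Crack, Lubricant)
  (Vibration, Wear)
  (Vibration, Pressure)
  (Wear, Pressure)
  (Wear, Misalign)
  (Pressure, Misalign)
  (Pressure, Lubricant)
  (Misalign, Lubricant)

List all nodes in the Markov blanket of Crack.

Recall MB(v) = parents ∪ children ∪ spouses, where spouses are the other parents of v's children.
Crack's children: Lubricant, Vibration.
Crack's parents: BearingFault.
Co-parents of Crack (other parents of its children):
  Vibration: Current
  Lubricant: BearingFault, Current, Misalign, Pressure
Taking the union gives {BearingFault, Current, Lubricant, Misalign, Pressure, Vibration}.

{BearingFault, Current, Lubricant, Misalign, Pressure, Vibration}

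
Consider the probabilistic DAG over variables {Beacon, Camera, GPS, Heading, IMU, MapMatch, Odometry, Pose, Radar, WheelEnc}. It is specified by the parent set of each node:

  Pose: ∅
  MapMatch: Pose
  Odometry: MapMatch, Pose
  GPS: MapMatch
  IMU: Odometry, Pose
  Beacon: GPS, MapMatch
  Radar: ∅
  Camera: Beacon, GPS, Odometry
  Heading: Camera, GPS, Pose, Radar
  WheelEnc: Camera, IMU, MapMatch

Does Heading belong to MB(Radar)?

Yes

Heading is a child of Radar.
So Heading ∈ MB(Radar).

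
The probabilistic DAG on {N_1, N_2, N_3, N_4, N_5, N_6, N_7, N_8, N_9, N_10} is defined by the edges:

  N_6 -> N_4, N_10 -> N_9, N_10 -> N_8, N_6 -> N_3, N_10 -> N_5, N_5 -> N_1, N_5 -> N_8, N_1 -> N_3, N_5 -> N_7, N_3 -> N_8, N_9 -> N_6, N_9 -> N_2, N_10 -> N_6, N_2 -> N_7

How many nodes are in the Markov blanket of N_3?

N_3's parents: N_1, N_6.
Children of N_3: N_8.
Parents of each child, excluding N_3:
  parents(N_8) \ {N_3} = {N_5, N_10}.
MB(N_3) = {N_1, N_5, N_6, N_8, N_10}, which has 5 nodes.

5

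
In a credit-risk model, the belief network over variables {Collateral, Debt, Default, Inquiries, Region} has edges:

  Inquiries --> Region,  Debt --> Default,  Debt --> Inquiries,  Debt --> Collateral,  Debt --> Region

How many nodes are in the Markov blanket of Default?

By definition, MB(Default) is built from Default's parents, Default's children, and the co-parents of Default.
Ch(Default) = {}.
Parents of Default: Debt.
Default has no children, so there are no co-parents.
MB(Default) = {Debt}, which has 1 node.

1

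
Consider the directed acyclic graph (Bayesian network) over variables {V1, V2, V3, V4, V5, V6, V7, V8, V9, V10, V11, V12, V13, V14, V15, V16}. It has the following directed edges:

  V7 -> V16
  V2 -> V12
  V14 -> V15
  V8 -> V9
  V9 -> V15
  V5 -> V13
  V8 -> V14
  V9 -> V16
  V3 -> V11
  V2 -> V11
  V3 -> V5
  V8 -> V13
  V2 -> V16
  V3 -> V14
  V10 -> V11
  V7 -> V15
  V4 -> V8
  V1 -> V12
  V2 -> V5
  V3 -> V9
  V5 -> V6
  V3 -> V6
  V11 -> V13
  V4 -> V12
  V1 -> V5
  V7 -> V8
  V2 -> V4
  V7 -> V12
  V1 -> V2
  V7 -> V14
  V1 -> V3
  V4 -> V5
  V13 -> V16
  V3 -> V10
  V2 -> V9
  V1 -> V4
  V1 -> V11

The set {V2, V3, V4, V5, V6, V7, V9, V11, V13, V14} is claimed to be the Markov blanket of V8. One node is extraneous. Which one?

V6

By definition, MB(V8) is built from V8's parents, V8's children, and the co-parents of V8.
Pa(V8) = {V4, V7}.
V8 has children V9, V13, V14.
For each child, the remaining parents (spouses of V8):
  V9's other parents are V2, V3.
  V13 also has parents V5, V11.
  parents(V14) \ {V8} = {V3, V7}.
MB(V8) = {V2, V3, V4, V5, V7, V9, V11, V13, V14}.
V6 is neither a parent, child, nor co-parent of V8, so it does not belong.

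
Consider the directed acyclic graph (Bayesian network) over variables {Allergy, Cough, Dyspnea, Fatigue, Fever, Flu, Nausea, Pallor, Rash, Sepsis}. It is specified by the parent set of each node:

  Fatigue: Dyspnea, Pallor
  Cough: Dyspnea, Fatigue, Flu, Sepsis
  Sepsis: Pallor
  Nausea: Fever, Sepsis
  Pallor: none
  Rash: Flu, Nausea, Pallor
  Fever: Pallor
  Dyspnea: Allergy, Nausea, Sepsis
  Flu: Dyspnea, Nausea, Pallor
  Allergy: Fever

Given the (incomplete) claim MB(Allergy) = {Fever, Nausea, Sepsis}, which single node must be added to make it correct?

Allergy's parents: Fever.
Allergy has child Dyspnea.
Co-parents of Allergy (other parents of its children):
  Dyspnea's other parents are Nausea, Sepsis.
MB(Allergy) = {Dyspnea, Fever, Nausea, Sepsis}.
Comparing with the claimed set, Dyspnea is missing.

Dyspnea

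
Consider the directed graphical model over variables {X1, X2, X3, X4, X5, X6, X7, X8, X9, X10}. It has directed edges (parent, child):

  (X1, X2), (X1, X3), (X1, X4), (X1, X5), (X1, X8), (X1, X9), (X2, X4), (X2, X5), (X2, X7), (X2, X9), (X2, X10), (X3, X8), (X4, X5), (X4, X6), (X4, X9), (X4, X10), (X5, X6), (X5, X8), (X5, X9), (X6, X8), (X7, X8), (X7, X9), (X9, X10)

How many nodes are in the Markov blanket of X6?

6

Parents of X6: X4, X5.
X6's children: X8.
Parents of each child, excluding X6:
  X8: X1, X3, X5, X7
MB(X6) = {X1, X3, X4, X5, X7, X8}, which has 6 nodes.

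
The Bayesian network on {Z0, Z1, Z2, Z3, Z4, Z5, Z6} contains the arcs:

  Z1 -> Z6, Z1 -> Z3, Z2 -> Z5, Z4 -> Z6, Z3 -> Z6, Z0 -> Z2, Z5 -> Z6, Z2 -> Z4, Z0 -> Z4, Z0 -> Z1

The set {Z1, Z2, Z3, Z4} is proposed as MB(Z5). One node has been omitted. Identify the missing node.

Z6

Pa(Z5) = {Z2}.
Ch(Z5) = {Z6}.
Parents of each child, excluding Z5:
  Z6 also has parents Z1, Z3, Z4.
MB(Z5) = {Z1, Z2, Z3, Z4, Z6}.
Comparing with the claimed set, Z6 is missing.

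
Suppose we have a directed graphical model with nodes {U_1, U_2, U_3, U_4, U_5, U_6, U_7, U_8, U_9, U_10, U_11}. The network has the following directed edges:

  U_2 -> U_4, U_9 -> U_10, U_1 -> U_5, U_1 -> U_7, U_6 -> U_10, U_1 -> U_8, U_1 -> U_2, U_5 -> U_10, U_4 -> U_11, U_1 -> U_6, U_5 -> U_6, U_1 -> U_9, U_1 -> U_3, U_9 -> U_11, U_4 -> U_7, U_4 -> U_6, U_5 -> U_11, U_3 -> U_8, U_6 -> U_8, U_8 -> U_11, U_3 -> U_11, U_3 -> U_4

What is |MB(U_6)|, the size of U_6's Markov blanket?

7

Pa(U_6) = {U_1, U_4, U_5}.
Children of U_6: U_8, U_10.
Parents of each child, excluding U_6:
  parents(U_8) \ {U_6} = {U_1, U_3}.
  parents(U_10) \ {U_6} = {U_5, U_9}.
MB(U_6) = {U_1, U_3, U_4, U_5, U_8, U_9, U_10}, which has 7 nodes.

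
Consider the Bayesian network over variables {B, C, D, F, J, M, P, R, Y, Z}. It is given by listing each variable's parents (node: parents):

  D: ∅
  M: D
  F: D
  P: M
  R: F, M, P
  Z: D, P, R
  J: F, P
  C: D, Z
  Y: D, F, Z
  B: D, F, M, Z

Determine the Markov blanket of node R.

Ch(R) = {Z}.
Parents of R: F, M, P.
Other parents of R's children:
  parents(Z) \ {R} = {D, P}.
Taking the union gives {D, F, M, P, Z}.

{D, F, M, P, Z}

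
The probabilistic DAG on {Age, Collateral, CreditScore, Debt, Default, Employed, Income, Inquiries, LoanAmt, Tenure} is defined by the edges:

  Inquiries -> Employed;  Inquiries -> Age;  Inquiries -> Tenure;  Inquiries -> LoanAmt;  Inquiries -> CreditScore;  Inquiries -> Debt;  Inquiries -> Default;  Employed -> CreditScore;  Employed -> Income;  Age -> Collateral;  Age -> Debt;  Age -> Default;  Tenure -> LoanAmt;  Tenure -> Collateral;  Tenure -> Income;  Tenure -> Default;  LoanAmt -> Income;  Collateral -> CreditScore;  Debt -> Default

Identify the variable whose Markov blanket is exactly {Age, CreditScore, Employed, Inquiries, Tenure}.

Collateral

The target node must have every member of {Age, CreditScore, Employed, Inquiries, Tenure} as a parent, child, or co-parent, and no others.
Parents of Collateral: Age, Tenure; children: CreditScore; co-parents: Employed, Inquiries.
These exactly cover the given set, so the node is Collateral.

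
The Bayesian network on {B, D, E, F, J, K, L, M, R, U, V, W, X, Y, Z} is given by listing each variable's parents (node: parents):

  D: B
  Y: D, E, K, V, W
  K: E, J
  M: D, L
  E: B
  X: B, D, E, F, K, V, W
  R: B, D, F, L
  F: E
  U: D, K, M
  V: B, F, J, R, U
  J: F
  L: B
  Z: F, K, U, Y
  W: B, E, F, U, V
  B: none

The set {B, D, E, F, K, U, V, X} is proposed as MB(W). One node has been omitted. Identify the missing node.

Recall MB(v) = parents ∪ children ∪ spouses, where spouses are the other parents of v's children.
Parents of W: B, E, F, U, V.
Ch(W) = {X, Y}.
Co-parents of W (other parents of its children):
  X: B, D, E, F, K, V
  Y: D, E, K, V
MB(W) = {B, D, E, F, K, U, V, X, Y}.
Comparing with the claimed set, Y is missing.

Y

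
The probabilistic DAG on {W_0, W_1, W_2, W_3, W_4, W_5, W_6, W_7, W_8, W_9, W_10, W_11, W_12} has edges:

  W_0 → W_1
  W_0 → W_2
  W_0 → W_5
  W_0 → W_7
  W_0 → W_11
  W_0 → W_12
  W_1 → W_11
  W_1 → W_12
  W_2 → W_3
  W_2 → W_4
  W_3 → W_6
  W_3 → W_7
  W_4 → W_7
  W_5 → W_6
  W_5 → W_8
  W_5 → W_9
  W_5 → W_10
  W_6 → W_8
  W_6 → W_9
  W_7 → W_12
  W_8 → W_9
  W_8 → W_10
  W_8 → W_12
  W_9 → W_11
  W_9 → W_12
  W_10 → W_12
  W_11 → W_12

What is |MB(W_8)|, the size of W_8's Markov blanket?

By definition, MB(W_8) is built from W_8's parents, W_8's children, and the co-parents of W_8.
Parents of W_8: W_5, W_6.
Children of W_8: W_9, W_10, W_12.
For each child, the remaining parents (spouses of W_8):
  W_9 also has parents W_5, W_6.
  W_10's other parent is W_5.
  W_12's other parents are W_0, W_1, W_7, W_9, W_10, W_11.
MB(W_8) = {W_0, W_1, W_5, W_6, W_7, W_9, W_10, W_11, W_12}, which has 9 nodes.

9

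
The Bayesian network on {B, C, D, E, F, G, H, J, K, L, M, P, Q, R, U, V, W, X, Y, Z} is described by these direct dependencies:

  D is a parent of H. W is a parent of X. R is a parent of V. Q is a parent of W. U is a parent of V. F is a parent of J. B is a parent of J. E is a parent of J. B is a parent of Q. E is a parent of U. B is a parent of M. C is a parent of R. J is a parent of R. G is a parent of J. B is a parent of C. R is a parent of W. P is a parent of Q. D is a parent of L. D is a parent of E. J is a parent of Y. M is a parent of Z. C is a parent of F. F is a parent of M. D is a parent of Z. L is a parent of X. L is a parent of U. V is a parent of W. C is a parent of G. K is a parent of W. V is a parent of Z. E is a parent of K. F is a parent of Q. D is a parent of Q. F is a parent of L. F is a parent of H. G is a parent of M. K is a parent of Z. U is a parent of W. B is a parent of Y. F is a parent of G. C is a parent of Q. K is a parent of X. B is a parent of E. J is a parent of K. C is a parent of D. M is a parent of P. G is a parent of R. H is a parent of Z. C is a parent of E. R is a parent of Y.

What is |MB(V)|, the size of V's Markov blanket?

9

By definition, MB(V) is built from V's parents, V's children, and the co-parents of V.
Parents of V: R, U.
V's children: W, Z.
Co-parents of V (other parents of its children):
  W: K, Q, R, U
  Z: D, H, K, M
MB(V) = {D, H, K, M, Q, R, U, W, Z}, which has 9 nodes.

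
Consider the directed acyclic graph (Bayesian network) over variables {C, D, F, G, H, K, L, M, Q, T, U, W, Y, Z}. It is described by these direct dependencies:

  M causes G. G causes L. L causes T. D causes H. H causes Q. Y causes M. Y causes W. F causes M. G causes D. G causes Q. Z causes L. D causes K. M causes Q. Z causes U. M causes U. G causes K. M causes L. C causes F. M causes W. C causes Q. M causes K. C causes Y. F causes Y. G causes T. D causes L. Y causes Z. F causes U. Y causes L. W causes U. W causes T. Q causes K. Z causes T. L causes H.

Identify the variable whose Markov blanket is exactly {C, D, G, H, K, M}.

Q

The target node must have every member of {C, D, G, H, K, M} as a parent, child, or co-parent, and no others.
Parents of Q: C, G, H, M; children: K; co-parents: D, G, M.
These exactly cover the given set, so the node is Q.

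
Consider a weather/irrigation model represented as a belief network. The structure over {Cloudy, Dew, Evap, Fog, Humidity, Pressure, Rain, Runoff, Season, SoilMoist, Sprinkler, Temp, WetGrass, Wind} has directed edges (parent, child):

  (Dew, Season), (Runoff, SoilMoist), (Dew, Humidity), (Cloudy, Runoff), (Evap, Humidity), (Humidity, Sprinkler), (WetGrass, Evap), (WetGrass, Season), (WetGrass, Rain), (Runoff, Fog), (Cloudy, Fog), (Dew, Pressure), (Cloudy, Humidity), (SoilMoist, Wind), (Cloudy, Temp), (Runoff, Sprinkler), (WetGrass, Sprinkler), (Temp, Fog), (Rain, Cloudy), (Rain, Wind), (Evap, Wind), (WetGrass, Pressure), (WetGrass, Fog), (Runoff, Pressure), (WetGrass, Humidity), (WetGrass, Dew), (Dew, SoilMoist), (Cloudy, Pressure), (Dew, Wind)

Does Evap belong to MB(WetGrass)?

Yes

Evap is a child of WetGrass.
So Evap ∈ MB(WetGrass).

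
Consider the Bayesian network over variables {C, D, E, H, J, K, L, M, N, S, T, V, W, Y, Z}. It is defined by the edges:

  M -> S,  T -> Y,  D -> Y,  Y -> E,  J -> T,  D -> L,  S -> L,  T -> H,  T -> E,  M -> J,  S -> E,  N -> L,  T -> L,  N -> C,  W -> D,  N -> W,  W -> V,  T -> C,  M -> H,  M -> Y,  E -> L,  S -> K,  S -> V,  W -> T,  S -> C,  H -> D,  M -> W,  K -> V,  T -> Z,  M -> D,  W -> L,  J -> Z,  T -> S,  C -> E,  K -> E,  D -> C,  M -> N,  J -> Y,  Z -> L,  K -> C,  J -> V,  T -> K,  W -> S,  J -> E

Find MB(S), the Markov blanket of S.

By definition, MB(S) is built from S's parents, S's children, and the co-parents of S.
Parents of S: M, T, W.
Ch(S) = {C, E, K, L, V}.
For each child, the remaining parents (spouses of S):
  parents(K) \ {S} = {T}.
  V's other parents are J, K, W.
  parents(C) \ {S} = {D, K, N, T}.
  parents(E) \ {S} = {C, J, K, T, Y}.
  parents(L) \ {S} = {D, E, N, T, W, Z}.
So the Markov blanket of S is {C, D, E, J, K, L, M, N, T, V, W, Y, Z}.

{C, D, E, J, K, L, M, N, T, V, W, Y, Z}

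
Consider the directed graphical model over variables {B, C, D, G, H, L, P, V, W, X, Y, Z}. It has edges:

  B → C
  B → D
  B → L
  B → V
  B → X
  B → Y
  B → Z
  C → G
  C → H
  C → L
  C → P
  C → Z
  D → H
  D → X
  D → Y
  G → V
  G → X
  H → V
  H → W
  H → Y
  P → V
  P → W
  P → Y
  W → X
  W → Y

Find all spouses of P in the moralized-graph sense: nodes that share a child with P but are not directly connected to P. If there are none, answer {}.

{B, D, G, H}

Children of P: V, W, Y.
  V's other parents are B, G, H.
  W also has parent H.
  parents(Y) \ {P} = {B, D, H, W}.
Excluding nodes already adjacent to P (C, V, W, Y), the co-parent-only contribution is {B, D, G, H}.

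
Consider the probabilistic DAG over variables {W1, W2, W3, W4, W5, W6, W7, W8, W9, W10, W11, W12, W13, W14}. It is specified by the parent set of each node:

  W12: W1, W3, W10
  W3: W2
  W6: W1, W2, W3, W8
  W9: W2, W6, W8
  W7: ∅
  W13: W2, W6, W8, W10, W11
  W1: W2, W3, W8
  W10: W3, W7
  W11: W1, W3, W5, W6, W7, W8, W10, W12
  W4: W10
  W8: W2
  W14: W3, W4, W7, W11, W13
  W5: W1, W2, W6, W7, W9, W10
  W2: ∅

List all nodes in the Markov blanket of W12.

A node's Markov blanket = Pa ∪ Ch ∪ (parents of Ch other than the node itself).
Parents of W12: W1, W3, W10.
W12's children: W11.
Co-parents of W12 (other parents of its children):
  W11's other parents are W1, W3, W5, W6, W7, W8, W10.
Union: {W1, W3, W10} ∪ {W11} ∪ {W1, W3, W5, W6, W7, W8, W10} = {W1, W3, W5, W6, W7, W8, W10, W11}.

{W1, W3, W5, W6, W7, W8, W10, W11}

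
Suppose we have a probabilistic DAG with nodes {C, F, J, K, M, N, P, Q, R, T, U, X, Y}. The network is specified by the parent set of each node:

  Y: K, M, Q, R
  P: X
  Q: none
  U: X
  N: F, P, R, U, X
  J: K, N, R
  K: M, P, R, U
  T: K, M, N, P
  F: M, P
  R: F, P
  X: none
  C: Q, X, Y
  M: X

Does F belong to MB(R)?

F is a parent of R.
So F ∈ MB(R).

Yes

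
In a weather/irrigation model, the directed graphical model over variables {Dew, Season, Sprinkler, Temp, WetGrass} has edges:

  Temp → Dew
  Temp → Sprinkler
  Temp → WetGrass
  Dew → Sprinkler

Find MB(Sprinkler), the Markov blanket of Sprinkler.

{Dew, Temp}

A node's Markov blanket = Pa ∪ Ch ∪ (parents of Ch other than the node itself).
Pa(Sprinkler) = {Dew, Temp}.
Sprinkler's children: none.
Sprinkler has no children, so there are no co-parents.
MB(Sprinkler) = {Dew, Temp}.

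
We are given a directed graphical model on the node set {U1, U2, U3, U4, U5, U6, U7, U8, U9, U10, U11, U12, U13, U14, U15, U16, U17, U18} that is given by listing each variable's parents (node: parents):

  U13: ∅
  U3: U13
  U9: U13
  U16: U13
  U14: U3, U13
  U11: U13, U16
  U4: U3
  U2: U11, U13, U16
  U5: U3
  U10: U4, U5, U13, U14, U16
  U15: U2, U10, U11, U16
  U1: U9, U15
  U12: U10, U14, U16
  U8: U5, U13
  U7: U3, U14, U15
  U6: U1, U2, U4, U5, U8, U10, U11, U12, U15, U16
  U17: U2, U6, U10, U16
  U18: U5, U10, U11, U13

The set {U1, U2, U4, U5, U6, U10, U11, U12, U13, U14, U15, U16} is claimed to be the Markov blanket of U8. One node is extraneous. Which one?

U8's parents: U5, U13.
U8 has child U6.
Co-parents of U8 (other parents of its children):
  U6's other parents are U1, U2, U4, U5, U10, U11, U12, U15, U16.
MB(U8) = {U1, U2, U4, U5, U6, U10, U11, U12, U13, U15, U16}.
U14 is neither a parent, child, nor co-parent of U8, so it does not belong.

U14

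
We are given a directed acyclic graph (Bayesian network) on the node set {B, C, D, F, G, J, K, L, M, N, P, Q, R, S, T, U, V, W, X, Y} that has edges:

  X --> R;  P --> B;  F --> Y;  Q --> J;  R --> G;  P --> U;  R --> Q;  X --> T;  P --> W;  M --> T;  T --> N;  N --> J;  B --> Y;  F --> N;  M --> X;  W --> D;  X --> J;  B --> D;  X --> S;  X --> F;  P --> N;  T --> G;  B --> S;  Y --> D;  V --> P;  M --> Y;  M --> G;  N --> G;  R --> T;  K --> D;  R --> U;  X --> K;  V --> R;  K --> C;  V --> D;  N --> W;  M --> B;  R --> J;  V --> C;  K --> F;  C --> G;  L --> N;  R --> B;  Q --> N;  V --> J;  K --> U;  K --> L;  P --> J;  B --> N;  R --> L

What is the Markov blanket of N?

N has parents B, F, L, P, Q, T.
N has children G, J, W.
Parents of each child, excluding N:
  W also has parent P.
  J's other parents are P, Q, R, V, X.
  G also has parents C, M, R, T.
So the Markov blanket of N is {B, C, F, G, J, L, M, P, Q, R, T, V, W, X}.

{B, C, F, G, J, L, M, P, Q, R, T, V, W, X}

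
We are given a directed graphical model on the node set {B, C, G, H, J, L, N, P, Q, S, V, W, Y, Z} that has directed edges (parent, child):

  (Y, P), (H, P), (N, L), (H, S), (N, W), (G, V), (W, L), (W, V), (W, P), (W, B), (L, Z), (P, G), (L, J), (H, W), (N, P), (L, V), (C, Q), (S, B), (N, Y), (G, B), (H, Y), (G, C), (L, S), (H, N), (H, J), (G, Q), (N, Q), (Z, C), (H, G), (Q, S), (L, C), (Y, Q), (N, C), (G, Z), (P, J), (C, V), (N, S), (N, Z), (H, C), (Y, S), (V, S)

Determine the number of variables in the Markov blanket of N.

The Markov blanket of a node is its parents, its children, and the other parents of its children.
Pa(N) = {H}.
N has children C, L, P, Q, S, W, Y, Z.
For each child, the remaining parents (spouses of N):
  parents(Y) \ {N} = {H}.
  W also has parent H.
  P's other parents are H, W, Y.
  L's other parent is W.
  Z's other parents are G, L.
  C also has parents G, H, L, Z.
  Q also has parents C, G, Y.
  S also has parents H, L, Q, V, Y.
MB(N) = {C, G, H, L, P, Q, S, V, W, Y, Z}, which has 11 nodes.

11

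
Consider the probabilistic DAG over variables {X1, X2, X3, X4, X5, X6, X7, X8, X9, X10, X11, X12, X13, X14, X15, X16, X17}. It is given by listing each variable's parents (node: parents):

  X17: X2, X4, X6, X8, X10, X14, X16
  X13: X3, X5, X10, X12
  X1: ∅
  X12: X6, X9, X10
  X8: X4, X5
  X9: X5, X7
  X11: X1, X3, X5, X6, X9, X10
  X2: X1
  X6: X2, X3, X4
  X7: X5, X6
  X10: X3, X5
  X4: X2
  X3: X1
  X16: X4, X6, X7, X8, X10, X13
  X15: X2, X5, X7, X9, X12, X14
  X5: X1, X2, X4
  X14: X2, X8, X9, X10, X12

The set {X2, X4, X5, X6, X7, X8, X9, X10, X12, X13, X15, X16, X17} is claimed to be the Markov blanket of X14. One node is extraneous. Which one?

X13

Recall MB(v) = parents ∪ children ∪ spouses, where spouses are the other parents of v's children.
X14 has children X15, X17.
Parents of X14: X2, X8, X9, X10, X12.
Co-parents of X14 (other parents of its children):
  X15: X2, X5, X7, X9, X12
  X17: X2, X4, X6, X8, X10, X16
MB(X14) = {X2, X4, X5, X6, X7, X8, X9, X10, X12, X15, X16, X17}.
X13 is neither a parent, child, nor co-parent of X14, so it does not belong.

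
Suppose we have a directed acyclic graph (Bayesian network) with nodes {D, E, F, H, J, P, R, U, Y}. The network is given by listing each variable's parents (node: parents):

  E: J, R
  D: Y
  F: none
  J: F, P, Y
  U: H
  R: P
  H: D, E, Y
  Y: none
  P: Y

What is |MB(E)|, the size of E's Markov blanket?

Recall MB(v) = parents ∪ children ∪ spouses, where spouses are the other parents of v's children.
E's parents: J, R.
E's children: H.
Parents of each child, excluding E:
  H: D, Y
MB(E) = {D, H, J, R, Y}, which has 5 nodes.

5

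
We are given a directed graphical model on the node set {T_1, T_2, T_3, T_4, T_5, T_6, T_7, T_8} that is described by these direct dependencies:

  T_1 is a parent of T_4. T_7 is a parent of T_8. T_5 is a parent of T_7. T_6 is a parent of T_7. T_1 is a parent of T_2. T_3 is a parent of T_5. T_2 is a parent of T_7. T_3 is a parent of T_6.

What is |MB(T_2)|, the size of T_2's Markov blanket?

4

Recall MB(v) = parents ∪ children ∪ spouses, where spouses are the other parents of v's children.
T_2's children: T_7.
T_2 has parent T_1.
Other parents of T_2's children:
  T_7: T_5, T_6
MB(T_2) = {T_1, T_5, T_6, T_7}, which has 4 nodes.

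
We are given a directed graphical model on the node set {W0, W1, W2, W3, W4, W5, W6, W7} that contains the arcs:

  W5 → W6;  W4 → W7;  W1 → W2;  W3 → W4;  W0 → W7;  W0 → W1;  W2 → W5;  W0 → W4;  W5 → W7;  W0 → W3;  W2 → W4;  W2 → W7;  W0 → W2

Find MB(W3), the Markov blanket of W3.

{W0, W2, W4}

Recall MB(v) = parents ∪ children ∪ spouses, where spouses are the other parents of v's children.
Pa(W3) = {W0}.
Children of W3: W4.
Other parents of W3's children:
  W4: W0, W2
So the Markov blanket of W3 is {W0, W2, W4}.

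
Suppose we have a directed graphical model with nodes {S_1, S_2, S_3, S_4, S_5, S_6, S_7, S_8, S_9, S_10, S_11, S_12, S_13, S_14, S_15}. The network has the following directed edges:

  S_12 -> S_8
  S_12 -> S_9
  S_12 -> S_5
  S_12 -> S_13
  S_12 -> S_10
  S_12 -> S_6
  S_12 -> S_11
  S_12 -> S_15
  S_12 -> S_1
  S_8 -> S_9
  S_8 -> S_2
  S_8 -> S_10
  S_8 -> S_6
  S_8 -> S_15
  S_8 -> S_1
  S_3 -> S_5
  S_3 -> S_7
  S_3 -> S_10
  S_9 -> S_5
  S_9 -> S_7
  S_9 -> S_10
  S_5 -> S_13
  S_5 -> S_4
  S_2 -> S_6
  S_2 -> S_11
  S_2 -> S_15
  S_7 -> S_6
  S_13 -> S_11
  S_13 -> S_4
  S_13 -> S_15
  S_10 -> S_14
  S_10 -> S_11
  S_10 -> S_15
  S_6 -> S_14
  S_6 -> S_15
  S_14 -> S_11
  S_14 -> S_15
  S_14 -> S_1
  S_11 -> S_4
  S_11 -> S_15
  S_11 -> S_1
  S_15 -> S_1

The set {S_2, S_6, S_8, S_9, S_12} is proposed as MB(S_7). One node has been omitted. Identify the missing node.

Recall MB(v) = parents ∪ children ∪ spouses, where spouses are the other parents of v's children.
S_7 has parents S_3, S_9.
Ch(S_7) = {S_6}.
Other parents of S_7's children:
  S_6's other parents are S_2, S_8, S_12.
MB(S_7) = {S_2, S_3, S_6, S_8, S_9, S_12}.
Comparing with the claimed set, S_3 is missing.

S_3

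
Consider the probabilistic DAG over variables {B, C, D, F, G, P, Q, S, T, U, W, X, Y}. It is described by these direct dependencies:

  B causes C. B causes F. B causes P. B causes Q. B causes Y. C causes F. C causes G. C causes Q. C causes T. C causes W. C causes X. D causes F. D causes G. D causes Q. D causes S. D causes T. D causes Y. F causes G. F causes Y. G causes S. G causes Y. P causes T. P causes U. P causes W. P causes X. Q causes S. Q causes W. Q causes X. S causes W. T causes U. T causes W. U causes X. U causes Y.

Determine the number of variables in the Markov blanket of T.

7

The Markov blanket of a node is its parents, its children, and the other parents of its children.
T's parents: C, D, P.
T has children U, W.
Other parents of T's children:
  U also has parent P.
  W's other parents are C, P, Q, S.
MB(T) = {C, D, P, Q, S, U, W}, which has 7 nodes.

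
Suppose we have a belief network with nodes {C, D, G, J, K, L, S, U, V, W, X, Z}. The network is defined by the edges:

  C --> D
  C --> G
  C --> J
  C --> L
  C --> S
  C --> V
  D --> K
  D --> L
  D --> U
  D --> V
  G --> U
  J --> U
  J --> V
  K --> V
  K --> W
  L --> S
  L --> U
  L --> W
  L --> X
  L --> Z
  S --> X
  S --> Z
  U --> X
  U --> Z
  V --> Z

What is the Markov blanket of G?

{C, D, J, L, U}

The Markov blanket of a node is its parents, its children, and the other parents of its children.
G has child U.
G's parents: C.
Parents of each child, excluding G:
  U: D, J, L
So the Markov blanket of G is {C, D, J, L, U}.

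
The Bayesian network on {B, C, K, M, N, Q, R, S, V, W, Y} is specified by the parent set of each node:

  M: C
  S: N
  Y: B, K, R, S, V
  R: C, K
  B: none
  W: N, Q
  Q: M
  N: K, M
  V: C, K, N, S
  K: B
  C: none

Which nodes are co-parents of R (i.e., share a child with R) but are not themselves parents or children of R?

Children of R: Y.
  Y also has parents B, K, S, V.
Excluding nodes already adjacent to R (C, K, Y), the co-parent-only contribution is {B, S, V}.

{B, S, V}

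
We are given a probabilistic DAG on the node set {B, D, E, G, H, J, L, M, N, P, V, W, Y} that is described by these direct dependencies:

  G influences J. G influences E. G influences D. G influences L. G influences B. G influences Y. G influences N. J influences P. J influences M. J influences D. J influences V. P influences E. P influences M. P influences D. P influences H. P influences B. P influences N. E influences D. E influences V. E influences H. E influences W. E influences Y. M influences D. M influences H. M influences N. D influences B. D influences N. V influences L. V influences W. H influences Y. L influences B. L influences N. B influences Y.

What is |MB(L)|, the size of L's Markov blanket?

A node's Markov blanket = Pa ∪ Ch ∪ (parents of Ch other than the node itself).
L's parents: G, V.
L's children: B, N.
Co-parents of L (other parents of its children):
  B's other parents are D, G, P.
  parents(N) \ {L} = {D, G, M, P}.
MB(L) = {B, D, G, M, N, P, V}, which has 7 nodes.

7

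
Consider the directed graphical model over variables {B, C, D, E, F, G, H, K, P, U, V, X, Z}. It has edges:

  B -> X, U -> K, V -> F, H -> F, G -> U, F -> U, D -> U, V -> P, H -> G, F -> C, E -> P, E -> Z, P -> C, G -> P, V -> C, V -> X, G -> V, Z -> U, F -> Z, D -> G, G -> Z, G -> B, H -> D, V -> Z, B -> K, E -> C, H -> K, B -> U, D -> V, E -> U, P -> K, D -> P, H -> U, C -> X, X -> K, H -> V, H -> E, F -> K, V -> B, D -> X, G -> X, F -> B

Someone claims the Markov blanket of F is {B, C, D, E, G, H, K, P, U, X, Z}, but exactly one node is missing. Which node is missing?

F has children B, C, K, U, Z.
F has parents H, V.
Co-parents of F (other parents of its children):
  C: E, P, V
  Z: E, G, V
  B: G, V
  U: B, D, E, G, H, Z
  K: B, H, P, U, X
MB(F) = {B, C, D, E, G, H, K, P, U, V, X, Z}.
Comparing with the claimed set, V is missing.

V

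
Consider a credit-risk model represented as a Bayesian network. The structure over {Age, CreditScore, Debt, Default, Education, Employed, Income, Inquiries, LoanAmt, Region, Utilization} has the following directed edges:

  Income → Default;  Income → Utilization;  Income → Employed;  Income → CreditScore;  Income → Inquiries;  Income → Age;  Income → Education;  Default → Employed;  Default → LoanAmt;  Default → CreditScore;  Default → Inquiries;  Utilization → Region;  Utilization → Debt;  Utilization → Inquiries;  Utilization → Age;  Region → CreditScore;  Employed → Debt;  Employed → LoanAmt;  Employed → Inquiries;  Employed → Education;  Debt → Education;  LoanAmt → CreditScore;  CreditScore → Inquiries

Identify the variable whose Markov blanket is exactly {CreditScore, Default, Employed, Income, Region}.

LoanAmt

The target node must have every member of {CreditScore, Default, Employed, Income, Region} as a parent, child, or co-parent, and no others.
Parents of LoanAmt: Default, Employed; children: CreditScore; co-parents: Default, Income, Region.
These exactly cover the given set, so the node is LoanAmt.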